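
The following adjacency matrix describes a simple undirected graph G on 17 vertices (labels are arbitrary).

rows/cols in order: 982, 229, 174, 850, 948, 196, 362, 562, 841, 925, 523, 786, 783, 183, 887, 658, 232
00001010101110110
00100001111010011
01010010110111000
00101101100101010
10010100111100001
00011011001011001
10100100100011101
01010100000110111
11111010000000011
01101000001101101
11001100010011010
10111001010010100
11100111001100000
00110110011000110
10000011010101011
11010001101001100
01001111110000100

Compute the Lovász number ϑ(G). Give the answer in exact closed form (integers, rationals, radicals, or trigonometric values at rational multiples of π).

sqrt(17)

N(982) = {948, 362, 841, 523, 786, 783, 887, 658}, |N(982)| = 8.
N(523) = {982, 229, 948, 196, 925, 783, 183, 658}, |N(523)| = 8.
deg(948) = 8; N(948) = {982, 850, 196, 841, 925, 523, 786, 232}.
Vertex 362 has 8 neighbors: 982, 174, 196, 841, 783, 183, 887, 232.
deg(v) = 8 for all v (|V|=17); SR(17,8,3,4) — a Paley graph.
Distinct eigenvalues (to 4 d.p.): [8.0, 1.5616, -2.5616].
−17·(-sqrt(17)/2 - 1/2) / ((8)−(-sqrt(17)/2 - 1/2)) = sqrt(17) = ϑ(G).
≈ 4.123105626 (to 9 d.p.).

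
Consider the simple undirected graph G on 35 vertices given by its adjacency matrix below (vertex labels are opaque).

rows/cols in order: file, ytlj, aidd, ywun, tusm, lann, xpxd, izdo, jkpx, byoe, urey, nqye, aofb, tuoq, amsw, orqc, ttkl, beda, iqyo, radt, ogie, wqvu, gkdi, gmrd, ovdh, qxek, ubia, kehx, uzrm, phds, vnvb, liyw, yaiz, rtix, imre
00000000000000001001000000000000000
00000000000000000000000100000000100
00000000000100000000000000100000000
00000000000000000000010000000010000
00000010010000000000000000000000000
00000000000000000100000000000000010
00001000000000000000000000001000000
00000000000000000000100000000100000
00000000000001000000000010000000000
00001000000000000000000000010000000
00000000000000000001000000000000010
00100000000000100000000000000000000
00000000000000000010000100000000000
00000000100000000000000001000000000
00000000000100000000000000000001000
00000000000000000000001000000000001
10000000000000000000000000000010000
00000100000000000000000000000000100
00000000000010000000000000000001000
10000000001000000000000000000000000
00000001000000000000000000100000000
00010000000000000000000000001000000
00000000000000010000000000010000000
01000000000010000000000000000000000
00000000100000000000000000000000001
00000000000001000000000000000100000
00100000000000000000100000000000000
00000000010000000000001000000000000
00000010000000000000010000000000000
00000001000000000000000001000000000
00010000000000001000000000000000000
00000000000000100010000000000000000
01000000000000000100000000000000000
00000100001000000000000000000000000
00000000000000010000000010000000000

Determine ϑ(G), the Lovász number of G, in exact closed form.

35*cos(pi/35)/(cos(pi/35) + 1)

deg(urey) = 2; N(urey) = {radt, rtix}.
Vertex tusm has 2 neighbors: xpxd, byoe.
N(ttkl) = {file, vnvb}, |N(ttkl)| = 2.
Vertex aofb has 2 neighbors: iqyo, gmrd.
35-vertex 2-regular graph: connected 2-regular on 35 ⇒ C_{35}.
A has 18 distinct eigenvalues ≈ [2.0, 1.967859, 1.87247, 1.716898, 1.506143, 1.24698, 0.947737, 0.618034, 0.268467, -0.08973, -0.445042, -0.78605, -1.101794, -1.382125, -1.618034, -1.801938, -1.927926, -1.991949].
With N=35: ϑ(G) = 35·(-(-1)*2*cos(pi/35))/(2−(-2*cos(pi/35))) = 35*cos(pi/35)/(cos(pi/35) + 1).
ϑ(G) ≈ 17.464704.
Check 17 ≤ 35*cos(pi/35)/(cos(pi/35) + 1) ≤ 18: both strict.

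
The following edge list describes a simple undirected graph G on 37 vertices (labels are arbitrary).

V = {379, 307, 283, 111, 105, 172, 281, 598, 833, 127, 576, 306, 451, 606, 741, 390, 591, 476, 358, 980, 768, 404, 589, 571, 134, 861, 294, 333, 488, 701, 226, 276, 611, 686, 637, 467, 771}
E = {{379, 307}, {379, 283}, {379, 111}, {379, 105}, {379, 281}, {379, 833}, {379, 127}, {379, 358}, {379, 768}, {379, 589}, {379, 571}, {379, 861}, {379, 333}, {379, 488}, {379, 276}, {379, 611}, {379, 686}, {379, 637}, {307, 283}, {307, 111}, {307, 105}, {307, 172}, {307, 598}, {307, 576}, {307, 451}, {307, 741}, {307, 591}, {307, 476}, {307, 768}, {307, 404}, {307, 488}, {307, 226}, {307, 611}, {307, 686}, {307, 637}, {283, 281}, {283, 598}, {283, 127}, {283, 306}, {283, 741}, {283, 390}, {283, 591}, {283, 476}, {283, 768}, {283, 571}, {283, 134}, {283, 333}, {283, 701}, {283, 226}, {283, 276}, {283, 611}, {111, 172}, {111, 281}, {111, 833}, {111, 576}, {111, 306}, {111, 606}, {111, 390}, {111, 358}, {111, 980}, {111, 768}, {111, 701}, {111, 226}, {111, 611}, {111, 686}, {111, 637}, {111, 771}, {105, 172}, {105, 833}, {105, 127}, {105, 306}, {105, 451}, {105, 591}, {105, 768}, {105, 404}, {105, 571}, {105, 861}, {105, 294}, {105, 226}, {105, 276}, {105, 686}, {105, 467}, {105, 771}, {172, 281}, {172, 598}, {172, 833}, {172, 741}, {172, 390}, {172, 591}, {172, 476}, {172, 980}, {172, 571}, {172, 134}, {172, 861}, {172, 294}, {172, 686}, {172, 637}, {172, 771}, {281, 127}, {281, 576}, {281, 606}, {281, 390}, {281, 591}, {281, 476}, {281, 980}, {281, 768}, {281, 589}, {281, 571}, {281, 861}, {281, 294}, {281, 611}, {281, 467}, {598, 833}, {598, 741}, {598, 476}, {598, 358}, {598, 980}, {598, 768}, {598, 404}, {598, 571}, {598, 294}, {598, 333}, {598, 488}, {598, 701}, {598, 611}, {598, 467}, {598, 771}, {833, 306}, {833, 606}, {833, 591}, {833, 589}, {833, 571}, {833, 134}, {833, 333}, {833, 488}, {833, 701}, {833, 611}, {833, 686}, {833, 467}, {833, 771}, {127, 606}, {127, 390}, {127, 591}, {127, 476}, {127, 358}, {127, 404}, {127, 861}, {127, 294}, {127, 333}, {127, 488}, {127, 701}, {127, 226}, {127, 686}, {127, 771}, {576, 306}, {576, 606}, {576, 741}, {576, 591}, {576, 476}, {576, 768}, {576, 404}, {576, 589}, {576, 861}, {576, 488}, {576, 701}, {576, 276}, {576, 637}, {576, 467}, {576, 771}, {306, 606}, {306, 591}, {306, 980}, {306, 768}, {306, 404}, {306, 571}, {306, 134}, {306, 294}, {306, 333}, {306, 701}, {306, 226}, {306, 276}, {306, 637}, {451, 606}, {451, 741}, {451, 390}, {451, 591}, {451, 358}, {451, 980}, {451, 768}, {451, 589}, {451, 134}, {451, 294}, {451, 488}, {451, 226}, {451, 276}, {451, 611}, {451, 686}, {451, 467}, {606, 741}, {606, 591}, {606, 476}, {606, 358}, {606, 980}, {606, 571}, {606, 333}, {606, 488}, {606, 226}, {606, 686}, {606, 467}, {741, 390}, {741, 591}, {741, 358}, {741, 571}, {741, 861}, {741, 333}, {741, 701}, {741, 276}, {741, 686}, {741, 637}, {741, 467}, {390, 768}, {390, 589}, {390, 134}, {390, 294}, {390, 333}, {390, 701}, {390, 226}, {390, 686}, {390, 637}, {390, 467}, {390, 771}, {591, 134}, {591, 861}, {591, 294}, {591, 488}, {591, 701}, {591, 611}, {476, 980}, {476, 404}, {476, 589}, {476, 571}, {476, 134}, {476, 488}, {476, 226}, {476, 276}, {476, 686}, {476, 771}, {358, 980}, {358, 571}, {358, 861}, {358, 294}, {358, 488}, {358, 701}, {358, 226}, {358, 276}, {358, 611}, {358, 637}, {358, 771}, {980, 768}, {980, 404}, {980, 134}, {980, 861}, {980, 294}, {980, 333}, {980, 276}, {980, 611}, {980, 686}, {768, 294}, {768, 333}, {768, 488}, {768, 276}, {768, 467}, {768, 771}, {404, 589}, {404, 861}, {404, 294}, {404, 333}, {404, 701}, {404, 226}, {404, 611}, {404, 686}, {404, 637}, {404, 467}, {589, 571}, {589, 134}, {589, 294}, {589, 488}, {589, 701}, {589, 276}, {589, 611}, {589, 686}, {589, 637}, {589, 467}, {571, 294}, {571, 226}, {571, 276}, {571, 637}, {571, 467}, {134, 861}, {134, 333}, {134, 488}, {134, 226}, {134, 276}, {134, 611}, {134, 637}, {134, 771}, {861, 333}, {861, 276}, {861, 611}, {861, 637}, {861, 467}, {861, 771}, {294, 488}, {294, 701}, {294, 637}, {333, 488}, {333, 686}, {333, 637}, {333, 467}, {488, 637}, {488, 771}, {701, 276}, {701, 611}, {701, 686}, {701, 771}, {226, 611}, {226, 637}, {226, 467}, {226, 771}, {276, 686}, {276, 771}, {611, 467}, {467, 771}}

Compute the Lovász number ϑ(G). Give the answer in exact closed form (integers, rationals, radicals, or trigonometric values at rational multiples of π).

sqrt(37)

N(307) = {379, 283, 111, 105, 172, 598, 576, 451, 741, 591, 476, 768, 404, 488, 226, 611, 686, 637}, |N(307)| = 18.
deg(576) = 18; N(576) = {307, 111, 281, 306, 606, 741, 591, 476, 768, 404, 589, 861, 488, 701, 276, 637, 467, 771}.
Vertex 833 has 18 neighbors: 379, 111, 105, 172, 598, 306, 606, 591, 589, 571, 134, 333, 488, 701, 611, 686, 467, 771.
Vertex 283 has 18 neighbors: 379, 307, 281, 598, 127, 306, 741, 390, 591, 476, 768, 571, 134, 333, 701, 226, 276, 611.
Every vertex has degree 18 (N=37); strongly regular (37,18,8,9).
spec(A) ≈ [18.0, 2.541381, -3.541381] (distinct, 6 d.p.).
With N=37: ϑ(G) = 37·(-(-sqrt(37)/2 - 1/2))/(18−(-sqrt(37)/2 - 1/2)) = sqrt(37).
ϑ(G) ≈ 6.0827625.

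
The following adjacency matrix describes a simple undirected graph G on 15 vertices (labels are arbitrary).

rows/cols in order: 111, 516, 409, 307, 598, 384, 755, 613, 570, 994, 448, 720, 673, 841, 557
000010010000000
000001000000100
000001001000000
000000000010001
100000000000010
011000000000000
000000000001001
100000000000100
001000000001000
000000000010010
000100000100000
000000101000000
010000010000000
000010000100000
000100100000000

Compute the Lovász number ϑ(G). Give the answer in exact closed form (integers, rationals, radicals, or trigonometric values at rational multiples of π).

deg(516) = 2; N(516) = {384, 673}.
N(755) = {720, 557}, |N(755)| = 2.
N(673) = {516, 613}, |N(673)| = 2.
deg(448) = 2; N(448) = {307, 994}.
15-vertex 2-regular graph: the odd cycle C_{15}.
The 8 distinct eigenvalues: [2.0, 1.82709, 1.33826, 0.61803, -0.20906, -1.0, -1.61803, -1.9563].
Lovász (edge-transitive): ϑ = −15·(-2*cos(pi/15))/((2)−(-2*cos(pi/15))) = 15*cos(pi/15)/(cos(pi/15) + 1).
= 7.4171482… (decimal).
Sandwich: α(G)=7 ≤ ϑ(G)=15*cos(pi/15)/(cos(pi/15) + 1) ≤ χ(Ḡ)=8 (both strict).

15*cos(pi/15)/(cos(pi/15) + 1)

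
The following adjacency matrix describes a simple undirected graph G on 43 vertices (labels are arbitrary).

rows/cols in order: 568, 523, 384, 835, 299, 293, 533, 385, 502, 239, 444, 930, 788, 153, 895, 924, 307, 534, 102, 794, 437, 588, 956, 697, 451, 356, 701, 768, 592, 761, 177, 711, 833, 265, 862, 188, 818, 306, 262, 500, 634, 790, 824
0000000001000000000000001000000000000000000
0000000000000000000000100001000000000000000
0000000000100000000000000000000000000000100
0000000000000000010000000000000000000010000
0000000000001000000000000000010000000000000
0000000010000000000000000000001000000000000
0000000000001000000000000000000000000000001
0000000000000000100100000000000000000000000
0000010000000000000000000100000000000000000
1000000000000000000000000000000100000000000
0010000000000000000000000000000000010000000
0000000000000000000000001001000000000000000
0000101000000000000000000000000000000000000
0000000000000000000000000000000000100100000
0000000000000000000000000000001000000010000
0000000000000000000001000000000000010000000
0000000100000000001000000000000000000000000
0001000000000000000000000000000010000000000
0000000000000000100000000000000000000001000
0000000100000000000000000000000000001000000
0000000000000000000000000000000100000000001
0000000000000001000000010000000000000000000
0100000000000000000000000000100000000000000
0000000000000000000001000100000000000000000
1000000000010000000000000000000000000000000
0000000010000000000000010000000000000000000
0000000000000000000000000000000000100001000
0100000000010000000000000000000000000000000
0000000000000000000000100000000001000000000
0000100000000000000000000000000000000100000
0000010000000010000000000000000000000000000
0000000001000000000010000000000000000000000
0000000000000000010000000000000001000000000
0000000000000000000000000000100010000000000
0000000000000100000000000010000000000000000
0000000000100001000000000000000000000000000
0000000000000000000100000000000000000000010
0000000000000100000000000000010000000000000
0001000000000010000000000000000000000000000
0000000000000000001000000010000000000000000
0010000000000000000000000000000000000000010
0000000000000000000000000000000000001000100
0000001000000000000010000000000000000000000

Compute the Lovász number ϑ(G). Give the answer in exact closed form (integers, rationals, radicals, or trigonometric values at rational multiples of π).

N(451) = {568, 930}, |N(451)| = 2.
Vertex 265 has 2 neighbors: 592, 833.
deg(833) = 2; N(833) = {534, 265}.
Vertex 862 has 2 neighbors: 153, 701.
Regular of degree 2 on 43 vertices: connected 2-regular on 43 ⇒ C_{43}.
Distinct eigenvalues (to 3 d.p.): [2.0, 1.979, 1.915, 1.811, 1.668, 1.49, 1.279, 1.042, 0.782, 0.506, 0.219, -0.073, -0.363, -0.646, -0.914, -1.164, -1.388, -1.583, -1.744, -1.868, -1.952, -1.995].
Lovász (edge-transitive): ϑ = −43·(-2*cos(pi/43))/((2)−(-2*cos(pi/43))) = 43*cos(pi/43)/(cos(pi/43) + 1).
= 21.4712837… (decimal).
Sandwich: α(G)=21 ≤ ϑ(G)=43*cos(pi/43)/(cos(pi/43) + 1) ≤ χ(Ḡ)=22 (both strict).

43*cos(pi/43)/(cos(pi/43) + 1)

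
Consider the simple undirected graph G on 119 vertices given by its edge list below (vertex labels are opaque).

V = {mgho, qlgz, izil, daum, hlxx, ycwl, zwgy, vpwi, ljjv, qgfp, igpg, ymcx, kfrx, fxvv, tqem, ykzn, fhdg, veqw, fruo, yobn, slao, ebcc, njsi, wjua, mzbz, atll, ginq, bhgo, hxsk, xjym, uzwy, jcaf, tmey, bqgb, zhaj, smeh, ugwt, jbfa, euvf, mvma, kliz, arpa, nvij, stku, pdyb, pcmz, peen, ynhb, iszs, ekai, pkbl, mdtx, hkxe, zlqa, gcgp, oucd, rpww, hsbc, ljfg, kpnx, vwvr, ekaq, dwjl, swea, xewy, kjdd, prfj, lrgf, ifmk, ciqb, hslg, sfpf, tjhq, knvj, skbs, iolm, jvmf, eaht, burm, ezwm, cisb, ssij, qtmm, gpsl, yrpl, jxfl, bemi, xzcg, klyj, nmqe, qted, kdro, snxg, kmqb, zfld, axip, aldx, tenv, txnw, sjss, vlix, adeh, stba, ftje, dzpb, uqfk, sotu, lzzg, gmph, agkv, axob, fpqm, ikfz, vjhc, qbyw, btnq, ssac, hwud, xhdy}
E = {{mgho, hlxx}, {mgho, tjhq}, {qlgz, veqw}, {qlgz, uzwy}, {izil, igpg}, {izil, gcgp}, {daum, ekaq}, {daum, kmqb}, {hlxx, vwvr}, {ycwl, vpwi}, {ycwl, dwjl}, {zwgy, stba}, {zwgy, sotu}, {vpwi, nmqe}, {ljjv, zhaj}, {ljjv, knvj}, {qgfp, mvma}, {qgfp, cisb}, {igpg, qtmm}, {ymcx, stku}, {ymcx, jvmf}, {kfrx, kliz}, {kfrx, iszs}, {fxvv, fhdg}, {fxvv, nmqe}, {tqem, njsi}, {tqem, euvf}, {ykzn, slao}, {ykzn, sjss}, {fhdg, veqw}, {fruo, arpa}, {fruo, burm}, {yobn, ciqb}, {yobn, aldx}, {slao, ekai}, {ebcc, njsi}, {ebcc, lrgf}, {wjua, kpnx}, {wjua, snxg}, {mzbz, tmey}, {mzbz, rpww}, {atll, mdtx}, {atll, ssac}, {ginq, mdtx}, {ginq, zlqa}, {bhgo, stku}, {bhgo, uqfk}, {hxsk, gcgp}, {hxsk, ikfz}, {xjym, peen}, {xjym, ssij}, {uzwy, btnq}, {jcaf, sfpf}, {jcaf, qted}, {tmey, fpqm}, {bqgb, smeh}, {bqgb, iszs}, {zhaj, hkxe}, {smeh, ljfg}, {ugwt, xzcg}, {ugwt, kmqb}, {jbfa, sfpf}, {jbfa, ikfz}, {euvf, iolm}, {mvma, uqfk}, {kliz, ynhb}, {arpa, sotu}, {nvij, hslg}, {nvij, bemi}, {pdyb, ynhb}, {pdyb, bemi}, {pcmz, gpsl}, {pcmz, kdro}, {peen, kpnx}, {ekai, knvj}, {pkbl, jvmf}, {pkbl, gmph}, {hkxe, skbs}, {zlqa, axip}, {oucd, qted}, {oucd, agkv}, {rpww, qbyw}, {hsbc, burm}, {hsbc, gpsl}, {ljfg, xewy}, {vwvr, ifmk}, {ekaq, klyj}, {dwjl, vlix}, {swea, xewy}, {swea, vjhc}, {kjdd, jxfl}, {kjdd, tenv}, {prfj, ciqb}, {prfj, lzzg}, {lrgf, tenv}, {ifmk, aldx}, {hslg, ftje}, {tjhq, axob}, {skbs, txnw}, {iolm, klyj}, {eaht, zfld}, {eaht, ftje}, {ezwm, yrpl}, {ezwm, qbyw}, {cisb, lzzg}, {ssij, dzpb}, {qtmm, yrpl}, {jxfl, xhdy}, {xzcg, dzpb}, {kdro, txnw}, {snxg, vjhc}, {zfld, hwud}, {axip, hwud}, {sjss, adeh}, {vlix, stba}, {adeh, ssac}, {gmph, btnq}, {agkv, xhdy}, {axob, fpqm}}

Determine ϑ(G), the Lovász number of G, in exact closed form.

119*cos(pi/119)/(cos(pi/119) + 1)

deg(prfj) = 2; N(prfj) = {ciqb, lzzg}.
Vertex ftje has 2 neighbors: hslg, eaht.
N(qted) = {jcaf, oucd}, |N(qted)| = 2.
deg(ssac) = 2; N(ssac) = {atll, adeh}.
Every vertex has degree 2 (N=119); the odd cycle C_{119}.
spec(A) ≈ [2.0, 1.997213, 1.988859, 1.974962, 1.95556, 1.930708, 1.900475, 1.864944, 1.824216, 1.778403, 1.727634, 1.672049, 1.611804, 1.547067, 1.478018, 1.404849, 1.327765, 1.24698, 1.162719, 1.075218, 0.984719, 0.891477, 0.795749, 0.697804, 0.597914, 0.496357, 0.393417, 0.28938, 0.184537, 0.079179, -0.026399, -0.131904, -0.237041, -0.341517, -0.445042, -0.547326, -0.648085, -0.747037, -0.843907, -0.938425, -1.030328, -1.119358, -1.205269, -1.287821, -1.366783, -1.441936, -1.51307, -1.579986, -1.642499, -1.700434, -1.75363, -1.801938, -1.845223, -1.883366, -1.916259, -1.943812, -1.965946, -1.982601, -1.993731, -1.999303] (distinct, 6 d.p.).
Lovász: ϑ = −119(-2*cos(pi/119))/(2+-(-1)*2*cos(pi/119)) = 119*cos(pi/119)/(cos(pi/119) + 1).
≈ 59.48963 (to 5 d.p.).
α=59, χ(Ḡ)=60; ϑ=119*cos(pi/119)/(cos(pi/119) + 1) lies between (both strict).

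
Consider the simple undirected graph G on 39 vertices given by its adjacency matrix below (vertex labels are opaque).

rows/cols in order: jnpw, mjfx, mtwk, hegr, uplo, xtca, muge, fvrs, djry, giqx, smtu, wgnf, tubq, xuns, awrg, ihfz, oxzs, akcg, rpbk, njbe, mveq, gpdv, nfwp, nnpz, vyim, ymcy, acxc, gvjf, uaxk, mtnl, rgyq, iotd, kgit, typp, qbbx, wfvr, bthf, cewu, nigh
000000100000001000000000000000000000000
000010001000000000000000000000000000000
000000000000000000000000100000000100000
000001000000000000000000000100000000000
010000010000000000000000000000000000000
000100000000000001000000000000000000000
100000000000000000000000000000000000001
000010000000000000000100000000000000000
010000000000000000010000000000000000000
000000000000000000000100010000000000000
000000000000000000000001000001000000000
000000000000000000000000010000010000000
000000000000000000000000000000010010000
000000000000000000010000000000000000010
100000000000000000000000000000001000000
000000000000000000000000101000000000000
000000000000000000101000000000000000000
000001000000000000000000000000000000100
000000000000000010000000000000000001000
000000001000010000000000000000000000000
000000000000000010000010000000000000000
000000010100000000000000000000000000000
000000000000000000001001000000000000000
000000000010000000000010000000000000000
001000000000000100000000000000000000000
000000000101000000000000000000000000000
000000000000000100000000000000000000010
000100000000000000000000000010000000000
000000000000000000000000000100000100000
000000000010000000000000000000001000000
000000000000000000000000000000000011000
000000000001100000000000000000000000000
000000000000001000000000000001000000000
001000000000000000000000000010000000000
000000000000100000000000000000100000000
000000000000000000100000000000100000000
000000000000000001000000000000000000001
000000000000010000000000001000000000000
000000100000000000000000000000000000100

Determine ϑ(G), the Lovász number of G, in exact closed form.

deg(rgyq) = 2; N(rgyq) = {qbbx, wfvr}.
deg(wfvr) = 2; N(wfvr) = {rpbk, rgyq}.
Vertex jnpw has 2 neighbors: muge, awrg.
N(ymcy) = {giqx, wgnf}, |N(ymcy)| = 2.
2-regular, N=39; this is C_{39}, the 39-cycle.
spec(A) ≈ [2.0, 1.974101, 1.897073, 1.770912, 1.598886, 1.385449, 1.136129, 0.857385, 0.556435, 0.241073, -0.080532, -0.400051, -0.70921, -1.0, -1.264891, -1.497021, -1.69038, -1.839959, -1.941884, -1.993515] (distinct, 6 d.p.).
−39·(-2*cos(pi/39)) / ((2)−(-2*cos(pi/39))) = 39*cos(pi/39)/(cos(pi/39) + 1) = ϑ(G).
ϑ(G) ≈ 19.4683324.
α=19, χ(Ḡ)=20; ϑ=39*cos(pi/39)/(cos(pi/39) + 1) lies between (both strict).

39*cos(pi/39)/(cos(pi/39) + 1)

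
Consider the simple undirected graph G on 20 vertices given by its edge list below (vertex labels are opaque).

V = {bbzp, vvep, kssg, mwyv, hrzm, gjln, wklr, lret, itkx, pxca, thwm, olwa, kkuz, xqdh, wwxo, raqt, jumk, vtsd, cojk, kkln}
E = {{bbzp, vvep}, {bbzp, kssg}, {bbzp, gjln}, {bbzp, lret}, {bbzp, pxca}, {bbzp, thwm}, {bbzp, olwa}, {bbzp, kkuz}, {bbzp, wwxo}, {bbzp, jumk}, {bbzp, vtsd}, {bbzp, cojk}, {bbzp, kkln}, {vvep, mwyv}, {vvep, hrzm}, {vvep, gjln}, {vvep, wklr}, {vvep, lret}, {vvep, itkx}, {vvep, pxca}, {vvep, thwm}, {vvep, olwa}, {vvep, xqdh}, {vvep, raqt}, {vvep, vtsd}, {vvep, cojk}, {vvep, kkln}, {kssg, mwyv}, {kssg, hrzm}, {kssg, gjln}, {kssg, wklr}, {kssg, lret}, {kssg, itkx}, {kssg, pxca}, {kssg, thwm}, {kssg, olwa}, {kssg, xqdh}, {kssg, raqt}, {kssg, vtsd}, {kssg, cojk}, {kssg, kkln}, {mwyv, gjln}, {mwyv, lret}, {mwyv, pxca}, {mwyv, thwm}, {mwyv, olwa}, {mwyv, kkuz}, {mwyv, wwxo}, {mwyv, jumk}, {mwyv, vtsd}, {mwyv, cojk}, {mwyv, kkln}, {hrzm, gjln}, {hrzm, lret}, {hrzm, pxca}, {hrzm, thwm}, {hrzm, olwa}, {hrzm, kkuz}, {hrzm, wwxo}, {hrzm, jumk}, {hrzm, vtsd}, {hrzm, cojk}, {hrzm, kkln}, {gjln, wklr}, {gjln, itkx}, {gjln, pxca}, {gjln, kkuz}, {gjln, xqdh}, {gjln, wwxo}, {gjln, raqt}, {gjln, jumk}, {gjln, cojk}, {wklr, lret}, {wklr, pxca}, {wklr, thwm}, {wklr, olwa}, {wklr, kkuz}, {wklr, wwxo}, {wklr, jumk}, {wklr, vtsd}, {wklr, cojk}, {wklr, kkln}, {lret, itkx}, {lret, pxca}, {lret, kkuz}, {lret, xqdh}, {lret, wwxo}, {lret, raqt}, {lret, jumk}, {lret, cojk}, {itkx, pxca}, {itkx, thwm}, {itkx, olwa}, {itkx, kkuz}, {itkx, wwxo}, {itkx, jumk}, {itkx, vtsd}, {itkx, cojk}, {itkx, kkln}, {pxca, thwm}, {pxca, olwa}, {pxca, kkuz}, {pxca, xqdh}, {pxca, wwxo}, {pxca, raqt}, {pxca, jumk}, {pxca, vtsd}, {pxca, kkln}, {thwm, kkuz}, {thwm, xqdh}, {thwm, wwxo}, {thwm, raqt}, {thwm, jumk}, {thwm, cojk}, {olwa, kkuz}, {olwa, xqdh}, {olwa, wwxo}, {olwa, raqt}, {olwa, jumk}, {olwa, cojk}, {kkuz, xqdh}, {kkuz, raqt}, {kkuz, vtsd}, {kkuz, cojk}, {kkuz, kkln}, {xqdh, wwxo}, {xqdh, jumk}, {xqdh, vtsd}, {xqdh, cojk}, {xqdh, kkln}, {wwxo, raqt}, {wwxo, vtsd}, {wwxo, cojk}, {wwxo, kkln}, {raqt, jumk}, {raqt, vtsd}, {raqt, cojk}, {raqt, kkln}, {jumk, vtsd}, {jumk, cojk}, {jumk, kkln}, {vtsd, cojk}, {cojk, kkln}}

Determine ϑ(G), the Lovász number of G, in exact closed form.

7

deg(xqdh) = 13; N(xqdh) = {vvep, kssg, gjln, lret, pxca, thwm, olwa, kkuz, wwxo, jumk, vtsd, cojk, kkln}.
deg(kkuz) = 15; N(kkuz) = {bbzp, mwyv, hrzm, gjln, wklr, lret, itkx, pxca, thwm, olwa, xqdh, raqt, vtsd, cojk, kkln}.
deg(wklr) = 13; N(wklr) = {vvep, kssg, gjln, lret, pxca, thwm, olwa, kkuz, wwxo, jumk, vtsd, cojk, kkln}.
N(lret) = {bbzp, vvep, kssg, mwyv, hrzm, wklr, itkx, pxca, kkuz, xqdh, wwxo, raqt, jumk, cojk}, |N(lret)| = 14.
K_{7,6,5,2} (perfect); ϑ(G) = α(G) = max{7,6,5,2} = 7.
= 7.00000… (decimal).
Check 7 ≤ 7 ≤ 7: collapsed.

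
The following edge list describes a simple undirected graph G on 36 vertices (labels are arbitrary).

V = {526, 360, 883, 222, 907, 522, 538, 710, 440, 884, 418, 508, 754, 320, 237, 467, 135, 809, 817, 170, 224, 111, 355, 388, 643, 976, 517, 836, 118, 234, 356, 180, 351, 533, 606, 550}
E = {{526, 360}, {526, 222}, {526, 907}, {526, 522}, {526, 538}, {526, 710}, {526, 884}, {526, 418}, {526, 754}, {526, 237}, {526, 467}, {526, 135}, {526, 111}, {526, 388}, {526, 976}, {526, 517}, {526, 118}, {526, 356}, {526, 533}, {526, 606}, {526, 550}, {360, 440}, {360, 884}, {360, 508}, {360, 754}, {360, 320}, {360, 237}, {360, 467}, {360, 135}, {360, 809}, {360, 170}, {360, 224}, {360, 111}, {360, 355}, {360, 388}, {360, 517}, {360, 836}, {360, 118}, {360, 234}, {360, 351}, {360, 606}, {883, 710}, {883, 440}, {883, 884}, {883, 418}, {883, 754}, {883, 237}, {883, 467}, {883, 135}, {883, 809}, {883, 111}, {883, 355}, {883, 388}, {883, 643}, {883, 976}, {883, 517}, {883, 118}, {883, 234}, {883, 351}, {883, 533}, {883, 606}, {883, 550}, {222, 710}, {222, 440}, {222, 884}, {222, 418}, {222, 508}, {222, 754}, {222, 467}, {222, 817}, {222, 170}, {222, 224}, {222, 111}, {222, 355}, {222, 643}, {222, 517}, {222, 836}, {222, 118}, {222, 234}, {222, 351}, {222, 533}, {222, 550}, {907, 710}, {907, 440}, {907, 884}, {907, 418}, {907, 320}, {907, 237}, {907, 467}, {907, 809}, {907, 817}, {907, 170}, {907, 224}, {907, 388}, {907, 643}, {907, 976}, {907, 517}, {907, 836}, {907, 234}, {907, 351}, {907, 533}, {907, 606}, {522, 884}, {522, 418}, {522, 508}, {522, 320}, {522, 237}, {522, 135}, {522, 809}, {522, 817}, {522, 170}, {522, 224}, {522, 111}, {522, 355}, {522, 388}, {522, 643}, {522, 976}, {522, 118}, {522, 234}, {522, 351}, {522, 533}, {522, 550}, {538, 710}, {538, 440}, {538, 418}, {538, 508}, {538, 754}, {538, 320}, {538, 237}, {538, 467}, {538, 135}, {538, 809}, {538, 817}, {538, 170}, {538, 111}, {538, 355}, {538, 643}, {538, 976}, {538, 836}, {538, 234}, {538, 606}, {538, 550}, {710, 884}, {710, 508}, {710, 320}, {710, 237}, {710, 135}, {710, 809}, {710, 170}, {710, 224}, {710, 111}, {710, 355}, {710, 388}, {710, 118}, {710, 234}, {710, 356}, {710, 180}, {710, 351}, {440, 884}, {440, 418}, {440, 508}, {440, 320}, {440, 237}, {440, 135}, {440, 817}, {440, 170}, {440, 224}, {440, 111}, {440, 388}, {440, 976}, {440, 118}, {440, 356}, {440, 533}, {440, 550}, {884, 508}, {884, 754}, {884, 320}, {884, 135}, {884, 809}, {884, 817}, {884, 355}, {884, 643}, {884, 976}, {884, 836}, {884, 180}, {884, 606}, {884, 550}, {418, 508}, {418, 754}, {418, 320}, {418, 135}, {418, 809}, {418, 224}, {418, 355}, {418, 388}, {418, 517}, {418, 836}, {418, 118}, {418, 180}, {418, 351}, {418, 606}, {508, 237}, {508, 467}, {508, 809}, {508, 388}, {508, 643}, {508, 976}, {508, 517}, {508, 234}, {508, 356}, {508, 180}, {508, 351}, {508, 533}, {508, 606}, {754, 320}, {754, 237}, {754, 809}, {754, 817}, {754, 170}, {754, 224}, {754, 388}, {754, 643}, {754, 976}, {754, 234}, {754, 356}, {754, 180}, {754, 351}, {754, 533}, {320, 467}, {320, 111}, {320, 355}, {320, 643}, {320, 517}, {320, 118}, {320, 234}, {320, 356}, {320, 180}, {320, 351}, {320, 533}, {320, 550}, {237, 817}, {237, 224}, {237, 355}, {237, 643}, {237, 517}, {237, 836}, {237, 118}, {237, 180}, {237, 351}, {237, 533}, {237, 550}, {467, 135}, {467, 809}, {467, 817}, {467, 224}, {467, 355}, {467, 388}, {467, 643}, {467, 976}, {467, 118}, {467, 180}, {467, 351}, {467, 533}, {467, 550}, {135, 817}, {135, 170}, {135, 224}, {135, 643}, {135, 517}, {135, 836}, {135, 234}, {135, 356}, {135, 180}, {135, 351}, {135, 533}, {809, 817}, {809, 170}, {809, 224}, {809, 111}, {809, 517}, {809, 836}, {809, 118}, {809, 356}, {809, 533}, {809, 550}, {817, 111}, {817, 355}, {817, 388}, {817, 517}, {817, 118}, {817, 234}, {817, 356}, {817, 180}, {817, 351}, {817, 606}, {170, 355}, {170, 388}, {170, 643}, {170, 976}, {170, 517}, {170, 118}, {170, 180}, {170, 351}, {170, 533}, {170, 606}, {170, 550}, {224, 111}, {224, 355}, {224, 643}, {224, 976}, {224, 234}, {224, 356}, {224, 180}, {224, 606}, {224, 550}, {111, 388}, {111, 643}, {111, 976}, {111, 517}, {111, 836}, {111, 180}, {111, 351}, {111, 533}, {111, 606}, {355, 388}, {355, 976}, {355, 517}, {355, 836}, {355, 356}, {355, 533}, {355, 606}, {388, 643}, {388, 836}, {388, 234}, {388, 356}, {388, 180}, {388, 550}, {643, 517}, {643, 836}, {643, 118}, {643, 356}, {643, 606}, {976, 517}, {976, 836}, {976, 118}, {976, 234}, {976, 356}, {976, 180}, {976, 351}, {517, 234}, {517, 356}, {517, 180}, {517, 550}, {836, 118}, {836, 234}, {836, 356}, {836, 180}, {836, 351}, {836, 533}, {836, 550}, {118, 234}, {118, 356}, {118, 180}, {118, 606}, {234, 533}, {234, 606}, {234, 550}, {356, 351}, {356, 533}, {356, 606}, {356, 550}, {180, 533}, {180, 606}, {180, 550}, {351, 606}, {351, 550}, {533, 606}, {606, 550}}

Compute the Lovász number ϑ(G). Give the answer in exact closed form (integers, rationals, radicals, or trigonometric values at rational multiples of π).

N(170) = {360, 222, 907, 522, 538, 710, 440, 754, 135, 809, 355, 388, 643, 976, 517, 118, 180, 351, 533, 606, 550}, |N(170)| = 21.
deg(907) = 21; N(907) = {526, 710, 440, 884, 418, 320, 237, 467, 809, 817, 170, 224, 388, 643, 976, 517, 836, 234, 351, 533, 606}.
Vertex 522 has 21 neighbors: 526, 884, 418, 508, 320, 237, 135, 809, 817, 170, 224, 111, 355, 388, 643, 976, 118, 234, 351, 533, 550.
deg(222) = 21; N(222) = {526, 710, 440, 884, 418, 508, 754, 467, 817, 170, 224, 111, 355, 643, 517, 836, 118, 234, 351, 533, 550}.
36-vertex 21-regular graph: Kneser K(9,2) on C(9,2)=36 vertices.
A has 3 distinct eigenvalues ≈ [21.0, 1.0, -6.0].
−36·(-6) / ((21)−(-6)) = 8 = ϑ(G).
= 8.0000000… (decimal).

8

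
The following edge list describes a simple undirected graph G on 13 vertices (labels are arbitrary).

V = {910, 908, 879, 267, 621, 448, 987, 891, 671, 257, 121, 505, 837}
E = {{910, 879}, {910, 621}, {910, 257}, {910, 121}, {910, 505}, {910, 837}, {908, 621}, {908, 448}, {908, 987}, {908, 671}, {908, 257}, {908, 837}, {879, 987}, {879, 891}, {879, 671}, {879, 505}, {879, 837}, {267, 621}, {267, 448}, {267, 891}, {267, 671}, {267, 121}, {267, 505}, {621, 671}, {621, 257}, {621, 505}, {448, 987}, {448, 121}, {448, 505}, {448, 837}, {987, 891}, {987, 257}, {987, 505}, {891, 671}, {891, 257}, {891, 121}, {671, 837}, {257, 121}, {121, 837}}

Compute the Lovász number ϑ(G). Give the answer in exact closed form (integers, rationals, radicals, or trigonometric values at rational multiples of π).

sqrt(13)

deg(267) = 6; N(267) = {621, 448, 891, 671, 121, 505}.
N(621) = {910, 908, 267, 671, 257, 505}, |N(621)| = 6.
deg(910) = 6; N(910) = {879, 621, 257, 121, 505, 837}.
N(879) = {910, 987, 891, 671, 505, 837}, |N(879)| = 6.
deg(v) = 6 for all v (|V|=13); Paley(13): SR with (k,λ,μ)=(6,2,3).
A has 3 distinct eigenvalues ≈ [6.0, 1.302776, -2.302776].
ϑ = −N·λ_min/(λ_max−λ_min) = −13·(-sqrt(13)/2 - 1/2)/(6−(-sqrt(13)/2 - 1/2)) = sqrt(13).
≈ 3.605551 (to 6 d.p.).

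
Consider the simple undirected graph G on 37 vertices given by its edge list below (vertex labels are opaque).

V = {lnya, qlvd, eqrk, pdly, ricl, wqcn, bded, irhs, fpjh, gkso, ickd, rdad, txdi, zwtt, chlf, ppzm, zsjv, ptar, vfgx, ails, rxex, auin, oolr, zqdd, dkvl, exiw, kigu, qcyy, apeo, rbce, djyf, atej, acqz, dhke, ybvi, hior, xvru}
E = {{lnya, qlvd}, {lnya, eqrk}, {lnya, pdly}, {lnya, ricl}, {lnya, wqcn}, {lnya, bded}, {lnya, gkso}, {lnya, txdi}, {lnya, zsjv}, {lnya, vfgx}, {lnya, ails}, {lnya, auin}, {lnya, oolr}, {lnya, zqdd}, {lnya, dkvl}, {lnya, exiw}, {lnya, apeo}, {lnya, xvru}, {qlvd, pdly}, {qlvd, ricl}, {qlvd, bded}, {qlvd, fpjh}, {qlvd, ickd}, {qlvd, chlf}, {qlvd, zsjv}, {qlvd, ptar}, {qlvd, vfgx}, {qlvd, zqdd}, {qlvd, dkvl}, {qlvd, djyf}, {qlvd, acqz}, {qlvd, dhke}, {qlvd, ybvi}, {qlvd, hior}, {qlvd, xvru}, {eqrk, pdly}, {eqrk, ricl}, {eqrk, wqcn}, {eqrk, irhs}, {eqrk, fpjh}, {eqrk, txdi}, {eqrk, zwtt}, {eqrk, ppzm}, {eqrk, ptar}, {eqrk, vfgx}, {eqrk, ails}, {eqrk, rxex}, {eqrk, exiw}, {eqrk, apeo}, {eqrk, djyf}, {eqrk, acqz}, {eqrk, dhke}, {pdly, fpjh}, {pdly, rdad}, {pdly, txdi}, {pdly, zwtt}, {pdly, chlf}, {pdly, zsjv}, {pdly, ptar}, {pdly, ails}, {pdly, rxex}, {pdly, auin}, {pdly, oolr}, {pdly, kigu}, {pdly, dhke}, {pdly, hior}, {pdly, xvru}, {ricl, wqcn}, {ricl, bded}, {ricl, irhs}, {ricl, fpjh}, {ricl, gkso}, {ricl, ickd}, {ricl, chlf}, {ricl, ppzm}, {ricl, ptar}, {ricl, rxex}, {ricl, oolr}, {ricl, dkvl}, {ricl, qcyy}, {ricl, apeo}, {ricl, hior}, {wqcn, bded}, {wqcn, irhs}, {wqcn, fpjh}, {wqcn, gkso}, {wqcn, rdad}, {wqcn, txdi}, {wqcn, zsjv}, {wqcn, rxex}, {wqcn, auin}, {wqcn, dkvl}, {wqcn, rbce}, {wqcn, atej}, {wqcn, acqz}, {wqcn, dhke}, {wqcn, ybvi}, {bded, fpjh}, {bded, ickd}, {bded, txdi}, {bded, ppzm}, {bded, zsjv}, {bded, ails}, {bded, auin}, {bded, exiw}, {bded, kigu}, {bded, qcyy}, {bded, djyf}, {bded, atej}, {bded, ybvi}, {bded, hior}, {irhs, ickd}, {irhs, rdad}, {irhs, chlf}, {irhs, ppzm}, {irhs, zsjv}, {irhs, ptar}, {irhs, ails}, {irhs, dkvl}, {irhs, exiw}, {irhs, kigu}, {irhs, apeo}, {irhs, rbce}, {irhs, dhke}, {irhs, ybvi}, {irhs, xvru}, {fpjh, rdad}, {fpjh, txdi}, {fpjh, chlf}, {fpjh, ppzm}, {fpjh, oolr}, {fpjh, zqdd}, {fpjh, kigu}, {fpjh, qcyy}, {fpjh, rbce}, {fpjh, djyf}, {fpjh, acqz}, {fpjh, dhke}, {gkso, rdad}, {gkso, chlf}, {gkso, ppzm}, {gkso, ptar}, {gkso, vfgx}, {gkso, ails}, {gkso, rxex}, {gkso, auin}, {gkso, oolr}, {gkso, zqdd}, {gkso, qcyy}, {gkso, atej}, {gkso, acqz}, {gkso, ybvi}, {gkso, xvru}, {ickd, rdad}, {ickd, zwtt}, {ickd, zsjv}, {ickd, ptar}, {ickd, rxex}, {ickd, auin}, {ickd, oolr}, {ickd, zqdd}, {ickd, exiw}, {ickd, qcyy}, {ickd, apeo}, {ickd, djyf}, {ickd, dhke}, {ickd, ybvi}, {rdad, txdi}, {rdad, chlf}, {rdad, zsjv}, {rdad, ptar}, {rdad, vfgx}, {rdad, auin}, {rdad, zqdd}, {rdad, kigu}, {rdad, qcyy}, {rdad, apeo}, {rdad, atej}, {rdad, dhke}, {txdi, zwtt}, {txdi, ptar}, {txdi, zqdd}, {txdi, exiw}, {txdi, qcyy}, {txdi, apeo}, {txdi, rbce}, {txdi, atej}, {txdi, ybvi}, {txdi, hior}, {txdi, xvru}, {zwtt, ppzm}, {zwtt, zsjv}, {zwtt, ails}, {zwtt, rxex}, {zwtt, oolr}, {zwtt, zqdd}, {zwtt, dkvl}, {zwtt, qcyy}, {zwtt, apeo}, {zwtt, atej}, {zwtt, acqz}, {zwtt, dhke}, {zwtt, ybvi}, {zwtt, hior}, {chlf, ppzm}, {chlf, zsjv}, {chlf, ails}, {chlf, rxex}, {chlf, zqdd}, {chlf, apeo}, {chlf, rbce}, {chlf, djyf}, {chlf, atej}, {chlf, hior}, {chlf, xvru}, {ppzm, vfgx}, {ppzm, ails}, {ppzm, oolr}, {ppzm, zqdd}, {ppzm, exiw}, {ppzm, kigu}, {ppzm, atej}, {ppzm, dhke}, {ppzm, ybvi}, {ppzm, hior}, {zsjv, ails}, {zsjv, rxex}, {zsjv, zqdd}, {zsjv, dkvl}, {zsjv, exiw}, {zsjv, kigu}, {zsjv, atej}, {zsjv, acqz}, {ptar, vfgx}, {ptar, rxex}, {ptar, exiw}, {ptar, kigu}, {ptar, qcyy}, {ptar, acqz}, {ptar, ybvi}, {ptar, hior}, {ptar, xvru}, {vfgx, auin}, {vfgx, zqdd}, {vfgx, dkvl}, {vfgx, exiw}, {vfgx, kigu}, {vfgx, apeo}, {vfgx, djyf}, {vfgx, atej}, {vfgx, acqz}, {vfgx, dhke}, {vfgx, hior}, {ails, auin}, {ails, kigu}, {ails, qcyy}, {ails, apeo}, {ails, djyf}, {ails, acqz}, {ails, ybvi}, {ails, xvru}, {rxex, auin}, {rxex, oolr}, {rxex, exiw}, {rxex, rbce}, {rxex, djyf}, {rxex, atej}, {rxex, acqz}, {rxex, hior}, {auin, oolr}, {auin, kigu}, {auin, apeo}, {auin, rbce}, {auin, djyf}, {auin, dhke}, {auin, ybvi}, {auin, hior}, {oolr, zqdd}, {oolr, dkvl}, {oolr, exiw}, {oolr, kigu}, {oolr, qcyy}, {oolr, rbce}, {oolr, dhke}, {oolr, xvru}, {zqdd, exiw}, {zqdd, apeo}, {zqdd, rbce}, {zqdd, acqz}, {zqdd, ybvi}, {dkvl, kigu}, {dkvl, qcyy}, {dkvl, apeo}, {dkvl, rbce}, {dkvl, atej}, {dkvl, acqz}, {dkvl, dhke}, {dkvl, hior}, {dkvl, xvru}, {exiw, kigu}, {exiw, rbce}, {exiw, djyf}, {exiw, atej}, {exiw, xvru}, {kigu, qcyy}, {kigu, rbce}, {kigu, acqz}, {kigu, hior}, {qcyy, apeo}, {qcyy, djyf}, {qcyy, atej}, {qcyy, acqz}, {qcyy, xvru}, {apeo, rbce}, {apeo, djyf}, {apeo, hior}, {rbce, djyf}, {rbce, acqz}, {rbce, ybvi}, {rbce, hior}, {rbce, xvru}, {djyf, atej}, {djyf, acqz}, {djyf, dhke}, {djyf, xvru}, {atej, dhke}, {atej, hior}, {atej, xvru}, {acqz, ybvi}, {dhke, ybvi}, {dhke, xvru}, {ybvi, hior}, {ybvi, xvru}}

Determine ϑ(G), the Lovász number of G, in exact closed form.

N(eqrk) = {lnya, pdly, ricl, wqcn, irhs, fpjh, txdi, zwtt, ppzm, ptar, vfgx, ails, rxex, exiw, apeo, djyf, acqz, dhke}, |N(eqrk)| = 18.
deg(chlf) = 18; N(chlf) = {qlvd, pdly, ricl, irhs, fpjh, gkso, rdad, ppzm, zsjv, ails, rxex, zqdd, apeo, rbce, djyf, atej, hior, xvru}.
Vertex dhke has 18 neighbors: qlvd, eqrk, pdly, wqcn, irhs, fpjh, ickd, rdad, zwtt, ppzm, vfgx, auin, oolr, dkvl, djyf, atej, ybvi, xvru.
N(vfgx) = {lnya, qlvd, eqrk, gkso, rdad, ppzm, ptar, auin, zqdd, dkvl, exiw, kigu, apeo, djyf, atej, acqz, dhke, hior}, |N(vfgx)| = 18.
Every vertex has degree 18 (N=37); strongly regular (37,18,8,9).
A has 3 distinct eigenvalues ≈ [18.0, 2.541, -3.541].
−37·(-sqrt(37)/2 - 1/2) / ((18)−(-sqrt(37)/2 - 1/2)) = sqrt(37) = ϑ(G).
ϑ(G) ≈ 6.082762530.

sqrt(37)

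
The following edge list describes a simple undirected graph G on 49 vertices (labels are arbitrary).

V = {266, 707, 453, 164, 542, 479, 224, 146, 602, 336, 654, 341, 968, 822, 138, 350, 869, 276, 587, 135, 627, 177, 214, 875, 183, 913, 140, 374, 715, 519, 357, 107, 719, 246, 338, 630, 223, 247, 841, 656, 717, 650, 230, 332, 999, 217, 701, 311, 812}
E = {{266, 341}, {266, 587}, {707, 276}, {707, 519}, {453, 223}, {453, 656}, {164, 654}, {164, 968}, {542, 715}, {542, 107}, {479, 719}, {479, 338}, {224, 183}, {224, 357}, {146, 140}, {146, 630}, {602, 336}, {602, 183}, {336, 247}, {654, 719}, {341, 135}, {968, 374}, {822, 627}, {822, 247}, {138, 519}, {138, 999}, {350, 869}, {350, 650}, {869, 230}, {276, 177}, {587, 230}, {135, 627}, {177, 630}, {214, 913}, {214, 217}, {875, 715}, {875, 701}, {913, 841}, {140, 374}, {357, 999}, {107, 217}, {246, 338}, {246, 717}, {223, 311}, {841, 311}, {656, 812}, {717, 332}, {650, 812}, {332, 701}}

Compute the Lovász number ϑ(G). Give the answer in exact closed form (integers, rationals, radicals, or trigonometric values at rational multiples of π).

deg(913) = 2; N(913) = {214, 841}.
Vertex 869 has 2 neighbors: 350, 230.
Vertex 164 has 2 neighbors: 654, 968.
Vertex 374 has 2 neighbors: 968, 140.
Regular of degree 2 on 49 vertices: connected 2-regular on 49 ⇒ C_{49}.
Distinct eigenvalues (to 5 d.p.): [2.0, 1.98358, 1.93459, 1.85383, 1.74264, 1.60283, 1.4367, 1.24698, 1.03679, 0.80957, 0.56906, 0.3192, 0.0641, -0.19205, -0.44504, -0.69073, -0.92508, -1.14423, -1.3446, -1.52289, -1.67618, -1.80194, -1.89811, -1.96312, -1.99589].
Lovász: ϑ = −49(-2*cos(pi/49))/(2+-(-1)*2*cos(pi/49)) = 49*cos(pi/49)/(cos(pi/49) + 1).
ϑ(G) ≈ 24.474805.
Lovász sandwich 24 ≤ 49*cos(pi/49)/(cos(pi/49) + 1) ≤ 25: both strict.

49*cos(pi/49)/(cos(pi/49) + 1)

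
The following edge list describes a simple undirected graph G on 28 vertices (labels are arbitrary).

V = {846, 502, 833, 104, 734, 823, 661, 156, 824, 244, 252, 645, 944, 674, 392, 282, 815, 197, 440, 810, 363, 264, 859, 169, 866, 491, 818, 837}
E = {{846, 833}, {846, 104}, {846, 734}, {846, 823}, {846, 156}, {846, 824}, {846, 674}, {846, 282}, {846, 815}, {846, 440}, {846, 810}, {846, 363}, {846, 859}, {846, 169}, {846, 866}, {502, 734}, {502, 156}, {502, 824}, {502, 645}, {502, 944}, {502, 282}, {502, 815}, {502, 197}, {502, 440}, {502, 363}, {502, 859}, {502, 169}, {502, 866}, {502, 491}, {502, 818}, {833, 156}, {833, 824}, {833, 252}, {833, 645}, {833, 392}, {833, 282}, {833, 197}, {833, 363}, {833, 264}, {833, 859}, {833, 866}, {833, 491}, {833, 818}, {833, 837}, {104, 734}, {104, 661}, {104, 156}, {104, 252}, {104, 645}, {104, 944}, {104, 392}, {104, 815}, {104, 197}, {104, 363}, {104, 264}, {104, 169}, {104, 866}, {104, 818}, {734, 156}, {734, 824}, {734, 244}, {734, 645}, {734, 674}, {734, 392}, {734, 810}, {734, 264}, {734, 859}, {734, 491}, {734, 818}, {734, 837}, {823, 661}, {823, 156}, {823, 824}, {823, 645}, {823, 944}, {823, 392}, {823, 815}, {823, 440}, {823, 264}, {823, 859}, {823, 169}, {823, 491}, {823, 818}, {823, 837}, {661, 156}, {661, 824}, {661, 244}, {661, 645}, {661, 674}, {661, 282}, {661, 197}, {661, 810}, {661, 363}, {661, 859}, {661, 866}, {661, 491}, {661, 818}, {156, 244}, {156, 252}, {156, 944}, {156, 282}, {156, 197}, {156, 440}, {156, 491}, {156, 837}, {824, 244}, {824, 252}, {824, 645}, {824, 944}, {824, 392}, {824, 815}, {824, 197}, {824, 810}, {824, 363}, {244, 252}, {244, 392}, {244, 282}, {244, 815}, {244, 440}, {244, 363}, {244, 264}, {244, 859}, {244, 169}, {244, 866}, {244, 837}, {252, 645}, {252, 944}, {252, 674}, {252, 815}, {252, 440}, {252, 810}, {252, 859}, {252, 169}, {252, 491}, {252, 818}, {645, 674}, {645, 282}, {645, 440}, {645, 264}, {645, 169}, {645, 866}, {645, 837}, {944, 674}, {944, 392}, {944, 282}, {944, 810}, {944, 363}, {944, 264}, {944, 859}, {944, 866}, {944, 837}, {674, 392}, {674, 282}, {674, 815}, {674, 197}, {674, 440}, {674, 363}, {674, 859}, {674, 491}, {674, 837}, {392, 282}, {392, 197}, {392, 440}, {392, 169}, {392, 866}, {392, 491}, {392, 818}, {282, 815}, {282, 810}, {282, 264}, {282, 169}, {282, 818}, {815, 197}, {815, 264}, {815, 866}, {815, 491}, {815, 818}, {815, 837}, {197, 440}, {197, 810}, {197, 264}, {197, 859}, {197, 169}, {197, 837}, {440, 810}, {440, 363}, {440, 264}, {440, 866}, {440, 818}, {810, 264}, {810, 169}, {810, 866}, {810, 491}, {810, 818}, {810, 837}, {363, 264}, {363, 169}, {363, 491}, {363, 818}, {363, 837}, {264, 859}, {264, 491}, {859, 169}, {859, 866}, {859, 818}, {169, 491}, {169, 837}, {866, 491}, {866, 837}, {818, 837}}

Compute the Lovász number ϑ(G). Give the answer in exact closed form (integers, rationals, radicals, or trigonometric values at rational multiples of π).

7

deg(734) = 15; N(734) = {846, 502, 104, 156, 824, 244, 645, 674, 392, 810, 264, 859, 491, 818, 837}.
deg(815) = 15; N(815) = {846, 502, 104, 823, 824, 244, 252, 674, 282, 197, 264, 866, 491, 818, 837}.
Vertex 859 has 15 neighbors: 846, 502, 833, 734, 823, 661, 244, 252, 944, 674, 197, 264, 169, 866, 818.
N(818) = {502, 833, 104, 734, 823, 661, 252, 392, 282, 815, 440, 810, 363, 859, 837}, |N(818)| = 15.
Every vertex has degree 15 (N=28); Kneser-type, 2-subsets of [8].
Distinct eigenvalues (to 6 d.p.): [15.0, 1.0, -5.0].
Lovász (edge-transitive): ϑ = −28·(-5)/((15)−(-5)) = 7.
ϑ(G) ≈ 7.00000.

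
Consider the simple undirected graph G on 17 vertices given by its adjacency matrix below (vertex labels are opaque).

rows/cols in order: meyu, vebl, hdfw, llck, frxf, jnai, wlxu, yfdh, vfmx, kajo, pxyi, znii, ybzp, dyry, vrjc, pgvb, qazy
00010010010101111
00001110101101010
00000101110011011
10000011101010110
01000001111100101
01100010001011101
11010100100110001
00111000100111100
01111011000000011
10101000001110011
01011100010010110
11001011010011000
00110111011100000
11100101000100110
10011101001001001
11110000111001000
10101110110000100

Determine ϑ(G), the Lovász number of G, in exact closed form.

N(kajo) = {meyu, hdfw, frxf, pxyi, znii, ybzp, pgvb, qazy}, |N(kajo)| = 8.
deg(vfmx) = 8; N(vfmx) = {vebl, hdfw, llck, frxf, wlxu, yfdh, pgvb, qazy}.
deg(pgvb) = 8; N(pgvb) = {meyu, vebl, hdfw, llck, vfmx, kajo, pxyi, dyry}.
Vertex jnai has 8 neighbors: vebl, hdfw, wlxu, pxyi, ybzp, dyry, vrjc, qazy.
8-regular, N=17; SR(17,8,3,4) — a Paley graph.
The 3 distinct eigenvalues: [8.0, 1.561553, -2.561553].
With N=17: ϑ(G) = 17·(-(-sqrt(17)/2 - 1/2))/(8−(-sqrt(17)/2 - 1/2)) = sqrt(17).
≈ 4.12311 (to 5 d.p.).

sqrt(17)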